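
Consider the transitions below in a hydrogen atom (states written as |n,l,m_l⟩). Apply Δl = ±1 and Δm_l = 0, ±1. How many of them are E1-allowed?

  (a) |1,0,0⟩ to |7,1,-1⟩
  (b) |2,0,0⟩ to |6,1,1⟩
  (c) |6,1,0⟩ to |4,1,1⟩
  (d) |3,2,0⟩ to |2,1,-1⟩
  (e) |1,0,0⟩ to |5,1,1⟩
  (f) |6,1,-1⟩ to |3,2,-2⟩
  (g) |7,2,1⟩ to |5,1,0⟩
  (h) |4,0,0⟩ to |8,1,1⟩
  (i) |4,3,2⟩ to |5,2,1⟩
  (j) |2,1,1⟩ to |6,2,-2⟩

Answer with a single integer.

(a) allowed
(b) allowed
(c) forbidden — Δl = +0 (E1 requires Δl = ±1)
(d) allowed
(e) allowed
(f) allowed
(g) allowed
(h) allowed
(i) allowed
(j) forbidden — Δm_l = -3 (E1 requires Δm_l = 0, ±1)
Total allowed: 8 of 10.

8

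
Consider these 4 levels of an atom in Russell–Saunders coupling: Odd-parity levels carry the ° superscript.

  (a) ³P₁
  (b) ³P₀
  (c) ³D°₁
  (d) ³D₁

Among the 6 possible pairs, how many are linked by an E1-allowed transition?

(a)–(b): forbidden (parity).
(a)–(c): allowed.
(a)–(d): forbidden (parity).
(b)–(c): allowed.
(b)–(d): forbidden (parity).
(c)–(d): allowed.
Allowed pairs: 3 of 6.

3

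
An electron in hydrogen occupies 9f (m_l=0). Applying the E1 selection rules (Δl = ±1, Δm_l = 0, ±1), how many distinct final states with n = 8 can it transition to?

6

E1 requires Δl = ±1, so l_f ∈ {2, 4}; with 0 ≤ l_f ≤ n_f−1 = 7, the allowed l_f values are {2, 4}.
For l_f = 2: m_f ∈ {m_i−1, m_i, m_i+1} ∩ [−2, 2] = {-1, 0, 1} → 3 states.
For l_f = 4: m_f ∈ {m_i−1, m_i, m_i+1} ∩ [−4, 4] = {-1, 0, 1} → 3 states.
Total: 6.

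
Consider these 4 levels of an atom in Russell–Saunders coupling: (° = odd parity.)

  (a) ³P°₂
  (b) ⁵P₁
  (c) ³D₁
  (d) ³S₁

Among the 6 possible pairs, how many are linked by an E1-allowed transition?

(a)–(b): forbidden (ΔS).
(a)–(c): allowed.
(a)–(d): allowed.
(b)–(c): forbidden (parity, ΔS).
(b)–(d): forbidden (parity, ΔS).
(c)–(d): forbidden (parity, ΔL).
Allowed pairs: 2 of 6.

2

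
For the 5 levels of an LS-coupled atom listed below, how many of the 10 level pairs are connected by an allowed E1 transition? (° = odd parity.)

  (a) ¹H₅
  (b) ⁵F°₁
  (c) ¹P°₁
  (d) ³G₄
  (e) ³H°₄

1

(a)–(b): forbidden (ΔS, ΔL, ΔJ).
(a)–(c): forbidden (ΔL, ΔJ).
(a)–(d): forbidden (parity, ΔS).
(a)–(e): forbidden (ΔS).
(b)–(c): forbidden (parity, ΔS, ΔL).
(b)–(d): forbidden (ΔS, ΔJ).
(b)–(e): forbidden (parity, ΔS, ΔL, ΔJ).
(c)–(d): forbidden (ΔS, ΔL, ΔJ).
(c)–(e): forbidden (parity, ΔS, ΔL, ΔJ).
(d)–(e): allowed.
Allowed pairs: 1 of 10.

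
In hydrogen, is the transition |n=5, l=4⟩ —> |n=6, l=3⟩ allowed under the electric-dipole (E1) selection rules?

l: 4 → 3 (Δl = -1). Δl = ±1 ok.
All E1 selection rules are satisfied.

allowed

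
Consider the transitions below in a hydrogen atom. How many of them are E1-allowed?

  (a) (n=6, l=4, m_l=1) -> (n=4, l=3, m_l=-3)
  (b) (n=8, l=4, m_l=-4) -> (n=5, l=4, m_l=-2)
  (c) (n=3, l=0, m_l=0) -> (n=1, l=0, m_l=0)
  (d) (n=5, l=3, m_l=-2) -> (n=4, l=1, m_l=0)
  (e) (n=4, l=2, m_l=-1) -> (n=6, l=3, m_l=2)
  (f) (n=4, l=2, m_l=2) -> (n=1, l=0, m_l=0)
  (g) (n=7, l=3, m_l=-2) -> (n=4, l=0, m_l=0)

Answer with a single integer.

(a) forbidden — Δm_l = -4 (E1 requires Δm_l = 0, ±1)
(b) forbidden — Δl = +0 (E1 requires Δl = ±1); Δm_l = +2 (E1 requires Δm_l = 0, ±1)
(c) forbidden — Δl = +0 (E1 requires Δl = ±1)
(d) forbidden — Δl = -2 (E1 requires Δl = ±1); Δm_l = +2 (E1 requires Δm_l = 0, ±1)
(e) forbidden — Δm_l = +3 (E1 requires Δm_l = 0, ±1)
(f) forbidden — Δl = -2 (E1 requires Δl = ±1); Δm_l = -2 (E1 requires Δm_l = 0, ±1)
(g) forbidden — Δl = -3 (E1 requires Δl = ±1); Δm_l = +2 (E1 requires Δm_l = 0, ±1)
Total allowed: 0 of 7.

0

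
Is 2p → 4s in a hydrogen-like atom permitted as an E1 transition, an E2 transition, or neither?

Δl = 0 − 1 = -1; l_i + l_f = 1.
E1 (Δl = ±1): satisfied.
E2 (Δl = 0,±2, l_i+l_f ≥ 2): not satisfied.

E1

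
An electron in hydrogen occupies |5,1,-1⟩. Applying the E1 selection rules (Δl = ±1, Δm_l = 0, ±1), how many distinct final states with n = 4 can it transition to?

4

E1 requires Δl = ±1, so l_f ∈ {0, 2}; with 0 ≤ l_f ≤ n_f−1 = 3, the allowed l_f values are {0, 2}.
For l_f = 0: m_f ∈ {m_i−1, m_i, m_i+1} ∩ [−0, 0] = {0} → 1 state.
For l_f = 2: m_f ∈ {m_i−1, m_i, m_i+1} ∩ [−2, 2] = {-2, -1, 0} → 3 states.
Total: 4.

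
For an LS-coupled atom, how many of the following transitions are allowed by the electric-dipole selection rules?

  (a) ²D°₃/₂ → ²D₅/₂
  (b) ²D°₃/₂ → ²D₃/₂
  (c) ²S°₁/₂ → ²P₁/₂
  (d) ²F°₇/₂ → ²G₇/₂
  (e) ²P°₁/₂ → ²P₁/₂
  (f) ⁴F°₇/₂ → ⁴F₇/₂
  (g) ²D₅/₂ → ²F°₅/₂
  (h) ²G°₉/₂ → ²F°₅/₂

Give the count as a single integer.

7

(a) allowed
(b) allowed
(c) allowed
(d) allowed
(e) allowed
(f) allowed
(g) allowed
(h) forbidden (parity, ΔJ fail)
Total allowed: 7 of 8.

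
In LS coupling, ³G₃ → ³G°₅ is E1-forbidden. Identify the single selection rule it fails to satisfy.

Parity must change: even → odd — satisfied.
ΔS = 0: S: 1 → 1 — satisfied.
ΔL = 0, ±1 (not L=0↔0): L: 4 → 4, ΔL = +0 — satisfied.
ΔJ = 0, ±1 (not J=0↔0): J: 3 → 5, ΔJ = +2 — violated.

the ΔJ = 0, ±1 rule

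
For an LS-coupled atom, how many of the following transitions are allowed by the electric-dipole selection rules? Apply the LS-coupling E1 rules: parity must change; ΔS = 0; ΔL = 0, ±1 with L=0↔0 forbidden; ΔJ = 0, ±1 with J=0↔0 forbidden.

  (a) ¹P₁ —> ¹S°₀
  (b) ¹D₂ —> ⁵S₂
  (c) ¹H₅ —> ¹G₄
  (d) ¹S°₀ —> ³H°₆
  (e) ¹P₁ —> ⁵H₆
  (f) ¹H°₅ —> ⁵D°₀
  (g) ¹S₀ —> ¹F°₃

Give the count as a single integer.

(a) allowed
(b) forbidden (parity, ΔS, ΔL fail)
(c) forbidden (parity fails)
(d) forbidden (parity, ΔS, ΔL, ΔJ fail)
(e) forbidden (parity, ΔS, ΔL, ΔJ fail)
(f) forbidden (parity, ΔS, ΔL, ΔJ fail)
(g) forbidden (ΔL, ΔJ fail)
Total allowed: 1 of 7.

1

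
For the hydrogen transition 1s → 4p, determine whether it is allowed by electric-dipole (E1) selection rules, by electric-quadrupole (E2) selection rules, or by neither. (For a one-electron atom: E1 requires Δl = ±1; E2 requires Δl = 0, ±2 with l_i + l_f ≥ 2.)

E1

Δl = 1 − 0 = +1; l_i + l_f = 1.
E1 (Δl = ±1): satisfied.
E2 (Δl = 0,±2, l_i+l_f ≥ 2): not satisfied.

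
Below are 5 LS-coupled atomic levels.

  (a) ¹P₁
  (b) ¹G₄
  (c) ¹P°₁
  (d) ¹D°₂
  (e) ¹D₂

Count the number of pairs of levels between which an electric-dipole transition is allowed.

(a)–(b): forbidden (parity, ΔL, ΔJ).
(a)–(c): allowed.
(a)–(d): allowed.
(a)–(e): forbidden (parity).
(b)–(c): forbidden (ΔL, ΔJ).
(b)–(d): forbidden (ΔL, ΔJ).
(b)–(e): forbidden (parity, ΔL, ΔJ).
(c)–(d): forbidden (parity).
(c)–(e): allowed.
(d)–(e): allowed.
Allowed pairs: 4 of 10.

4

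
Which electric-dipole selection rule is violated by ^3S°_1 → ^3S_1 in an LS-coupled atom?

ΔJ = 0, ±1 (not J=0↔0): J: 1 → 1, ΔJ = +0 — ok.
ΔL = 0, ±1 (not L=0↔0): L: 0 → 0, ΔL = +0 — fails.
ΔS = 0: S: 1 → 1 — ok.
Parity must change: odd → even — ok.

the L=0 ↔ L=0 exclusion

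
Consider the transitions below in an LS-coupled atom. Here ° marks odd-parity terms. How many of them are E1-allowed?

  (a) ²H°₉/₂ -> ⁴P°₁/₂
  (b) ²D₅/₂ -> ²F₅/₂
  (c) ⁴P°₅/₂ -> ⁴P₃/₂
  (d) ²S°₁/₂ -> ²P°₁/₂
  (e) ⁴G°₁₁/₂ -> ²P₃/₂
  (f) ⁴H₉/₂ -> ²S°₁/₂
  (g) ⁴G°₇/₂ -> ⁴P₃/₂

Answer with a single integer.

(a) forbidden (parity, ΔS, ΔL, ΔJ fail)
(b) forbidden (parity fails)
(c) allowed
(d) forbidden (parity fails)
(e) forbidden (ΔS, ΔL, ΔJ fail)
(f) forbidden (ΔS, ΔL, ΔJ fail)
(g) forbidden (ΔL, ΔJ fail)
Total allowed: 1 of 7.

1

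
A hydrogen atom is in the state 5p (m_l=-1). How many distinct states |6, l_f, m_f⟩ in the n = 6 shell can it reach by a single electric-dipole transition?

4

E1 requires Δl = ±1, so l_f ∈ {0, 2}; with 0 ≤ l_f ≤ n_f−1 = 5, the allowed l_f values are {0, 2}.
For l_f = 0: m_f ∈ {m_i−1, m_i, m_i+1} ∩ [−0, 0] = {0} → 1 state.
For l_f = 2: m_f ∈ {m_i−1, m_i, m_i+1} ∩ [−2, 2] = {-2, -1, 0} → 3 states.
Total: 4.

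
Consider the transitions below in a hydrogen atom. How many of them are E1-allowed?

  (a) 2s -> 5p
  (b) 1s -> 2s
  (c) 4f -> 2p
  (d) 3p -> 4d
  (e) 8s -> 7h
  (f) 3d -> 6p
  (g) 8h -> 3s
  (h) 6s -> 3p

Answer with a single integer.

(a) allowed
(b) forbidden — Δl = +0 (E1 requires Δl = ±1)
(c) forbidden — Δl = -2 (E1 requires Δl = ±1)
(d) allowed
(e) forbidden — Δl = +5 (E1 requires Δl = ±1)
(f) allowed
(g) forbidden — Δl = -5 (E1 requires Δl = ±1)
(h) allowed
Total allowed: 4 of 8.

4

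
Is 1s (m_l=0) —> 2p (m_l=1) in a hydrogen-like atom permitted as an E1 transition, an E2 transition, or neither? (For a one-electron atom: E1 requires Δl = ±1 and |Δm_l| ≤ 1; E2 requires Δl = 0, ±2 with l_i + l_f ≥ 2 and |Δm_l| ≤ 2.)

Δl = 1 − 0 = +1; l_i + l_f = 1.
Δm_l = +1.
E1 (Δl = ±1, |Δm_l| ≤ 1): satisfied.
E2 (Δl = 0,±2, l_i+l_f ≥ 2, |Δm_l| ≤ 2): not satisfied.

E1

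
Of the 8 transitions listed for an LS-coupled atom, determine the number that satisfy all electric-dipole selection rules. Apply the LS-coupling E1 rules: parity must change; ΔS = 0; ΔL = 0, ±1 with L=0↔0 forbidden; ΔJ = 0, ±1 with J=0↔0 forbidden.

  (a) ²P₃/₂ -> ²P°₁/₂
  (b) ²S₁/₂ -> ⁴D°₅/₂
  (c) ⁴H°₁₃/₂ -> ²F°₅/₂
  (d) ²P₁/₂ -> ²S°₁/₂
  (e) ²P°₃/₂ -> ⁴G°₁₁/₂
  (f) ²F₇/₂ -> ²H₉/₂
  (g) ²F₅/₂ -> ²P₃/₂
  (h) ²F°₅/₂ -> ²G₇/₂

(a) allowed
(b) forbidden (ΔS, ΔL, ΔJ fail)
(c) forbidden (parity, ΔS, ΔL, ΔJ fail)
(d) allowed
(e) forbidden (parity, ΔS, ΔL, ΔJ fail)
(f) forbidden (parity, ΔL fail)
(g) forbidden (parity, ΔL fail)
(h) allowed
Total allowed: 3 of 8.

3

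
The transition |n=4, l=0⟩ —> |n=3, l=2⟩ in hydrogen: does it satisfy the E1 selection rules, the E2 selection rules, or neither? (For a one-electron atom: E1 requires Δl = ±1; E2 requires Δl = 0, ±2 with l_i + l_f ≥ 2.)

Δl = 2 − 0 = +2; l_i + l_f = 2.
E1 (Δl = ±1): not satisfied.
E2 (Δl = 0,±2, l_i+l_f ≥ 2): satisfied.

E2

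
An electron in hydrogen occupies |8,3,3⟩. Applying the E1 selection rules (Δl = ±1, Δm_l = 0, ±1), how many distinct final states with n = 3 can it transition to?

1

E1 requires Δl = ±1, so l_f ∈ {2, 4}; with 0 ≤ l_f ≤ n_f−1 = 2, the allowed l_f values are {2}.
For l_f = 2: m_f ∈ {m_i−1, m_i, m_i+1} ∩ [−2, 2] = {2} → 1 state.
Total: 1.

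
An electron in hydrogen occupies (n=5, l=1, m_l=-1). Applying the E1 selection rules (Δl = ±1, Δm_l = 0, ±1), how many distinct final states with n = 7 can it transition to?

4

E1 requires Δl = ±1, so l_f ∈ {0, 2}; with 0 ≤ l_f ≤ n_f−1 = 6, the allowed l_f values are {0, 2}.
For l_f = 0: m_f ∈ {m_i−1, m_i, m_i+1} ∩ [−0, 0] = {0} → 1 state.
For l_f = 2: m_f ∈ {m_i−1, m_i, m_i+1} ∩ [−2, 2] = {-2, -1, 0} → 3 states.
Total: 4.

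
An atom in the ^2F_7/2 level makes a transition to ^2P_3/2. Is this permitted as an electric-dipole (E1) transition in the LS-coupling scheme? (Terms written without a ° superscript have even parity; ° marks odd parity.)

forbidden

ΔS = 0: S: 1/2 → 1/2 — satisfied.
ΔJ = 0, ±1 (not J=0↔0): J: 7/2 → 3/2, ΔJ = -2 — violated.
Parity must change: even → even — violated.
ΔL = 0, ±1 (not L=0↔0): L: 3 → 1, ΔL = -2 — violated.
Rule(s) violated: parity, ΔL, ΔJ.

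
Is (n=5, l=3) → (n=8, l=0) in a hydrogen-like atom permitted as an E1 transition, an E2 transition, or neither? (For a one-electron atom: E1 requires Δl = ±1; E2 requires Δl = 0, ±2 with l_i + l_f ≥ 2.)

Δl = 0 − 3 = -3; l_i + l_f = 3.
E1 (Δl = ±1): not satisfied.
E2 (Δl = 0,±2, l_i+l_f ≥ 2): not satisfied.

neither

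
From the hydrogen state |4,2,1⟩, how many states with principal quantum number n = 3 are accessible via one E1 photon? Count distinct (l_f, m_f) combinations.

2

E1 requires Δl = ±1, so l_f ∈ {1, 3}; with 0 ≤ l_f ≤ n_f−1 = 2, the allowed l_f values are {1}.
For l_f = 1: m_f ∈ {m_i−1, m_i, m_i+1} ∩ [−1, 1] = {0, 1} → 2 states.
Total: 2.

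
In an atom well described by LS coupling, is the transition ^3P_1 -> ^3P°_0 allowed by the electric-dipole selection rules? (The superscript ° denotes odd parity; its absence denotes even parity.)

Reading off the term symbols: S 1→1, L 1→1, J 1→0, parity even→odd.
Parity must change: even → odd — passes.
ΔS = 0: S: 1 → 1 — passes.
ΔL = 0, ±1 (not L=0↔0): L: 1 → 1, ΔL = +0 — passes.
ΔJ = 0, ±1 (not J=0↔0): J: 1 → 0, ΔJ = -1 — passes.
All four E1 rules are satisfied.

allowed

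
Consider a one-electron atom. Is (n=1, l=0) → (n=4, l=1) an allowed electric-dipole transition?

l: 0 → 1 (Δl = +1). Δl = ±1 satisfied.
All E1 selection rules are satisfied.

allowed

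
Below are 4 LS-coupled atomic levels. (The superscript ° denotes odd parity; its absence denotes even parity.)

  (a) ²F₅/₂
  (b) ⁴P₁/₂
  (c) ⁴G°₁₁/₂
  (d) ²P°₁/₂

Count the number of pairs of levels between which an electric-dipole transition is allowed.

0

(a)–(b): forbidden (parity, ΔS, ΔL, ΔJ).
(a)–(c): forbidden (ΔS, ΔJ).
(a)–(d): forbidden (ΔL, ΔJ).
(b)–(c): forbidden (ΔL, ΔJ).
(b)–(d): forbidden (ΔS).
(c)–(d): forbidden (parity, ΔS, ΔL, ΔJ).
Allowed pairs: 0 of 6.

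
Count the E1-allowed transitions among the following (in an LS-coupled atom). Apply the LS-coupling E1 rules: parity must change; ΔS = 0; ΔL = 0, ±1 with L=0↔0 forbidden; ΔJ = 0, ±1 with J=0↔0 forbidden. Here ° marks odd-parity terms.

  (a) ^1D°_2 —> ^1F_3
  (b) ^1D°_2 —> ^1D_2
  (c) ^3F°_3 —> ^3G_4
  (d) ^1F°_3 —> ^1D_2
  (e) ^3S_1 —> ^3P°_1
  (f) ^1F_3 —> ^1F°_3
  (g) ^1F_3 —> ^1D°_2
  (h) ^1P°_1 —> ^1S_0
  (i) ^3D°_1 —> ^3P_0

(a) allowed
(b) allowed
(c) allowed
(d) allowed
(e) allowed
(f) allowed
(g) allowed
(h) allowed
(i) allowed
Total allowed: 9 of 9.

9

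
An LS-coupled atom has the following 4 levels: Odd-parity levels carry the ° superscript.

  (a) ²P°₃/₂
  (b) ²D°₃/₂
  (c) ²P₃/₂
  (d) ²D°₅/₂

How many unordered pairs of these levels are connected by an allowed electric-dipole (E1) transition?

3

(a)–(b): forbidden (parity).
(a)–(c): allowed.
(a)–(d): forbidden (parity).
(b)–(c): allowed.
(b)–(d): forbidden (parity).
(c)–(d): allowed.
Allowed pairs: 3 of 6.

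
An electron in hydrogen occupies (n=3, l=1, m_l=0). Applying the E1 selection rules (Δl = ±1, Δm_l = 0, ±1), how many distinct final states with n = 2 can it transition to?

1

E1 requires Δl = ±1, so l_f ∈ {0, 2}; with 0 ≤ l_f ≤ n_f−1 = 1, the allowed l_f values are {0}.
For l_f = 0: m_f ∈ {m_i−1, m_i, m_i+1} ∩ [−0, 0] = {0} → 1 state.
Total: 1.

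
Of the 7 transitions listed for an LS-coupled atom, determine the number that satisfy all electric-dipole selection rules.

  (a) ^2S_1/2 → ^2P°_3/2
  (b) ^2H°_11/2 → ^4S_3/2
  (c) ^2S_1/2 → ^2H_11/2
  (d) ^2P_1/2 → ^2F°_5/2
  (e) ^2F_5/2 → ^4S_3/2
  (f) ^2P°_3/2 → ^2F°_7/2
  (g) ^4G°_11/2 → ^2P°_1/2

1

(a) allowed
(b) forbidden (ΔS, ΔL, ΔJ fail)
(c) forbidden (parity, ΔL, ΔJ fail)
(d) forbidden (ΔL, ΔJ fail)
(e) forbidden (parity, ΔS, ΔL fail)
(f) forbidden (parity, ΔL, ΔJ fail)
(g) forbidden (parity, ΔS, ΔL, ΔJ fail)
Total allowed: 1 of 7.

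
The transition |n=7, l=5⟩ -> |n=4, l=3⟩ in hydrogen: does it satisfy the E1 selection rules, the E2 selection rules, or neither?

E2

Δl = 3 − 5 = -2; l_i + l_f = 8.
E1 (Δl = ±1): not satisfied.
E2 (Δl = 0,±2, l_i+l_f ≥ 2): satisfied.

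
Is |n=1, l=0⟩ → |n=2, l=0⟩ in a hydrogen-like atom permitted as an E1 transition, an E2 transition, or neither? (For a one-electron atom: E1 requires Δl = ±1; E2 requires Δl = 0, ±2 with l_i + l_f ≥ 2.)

Δl = 0 − 0 = +0; l_i + l_f = 0.
E1 (Δl = ±1): not satisfied.
E2 (Δl = 0,±2, l_i+l_f ≥ 2): not satisfied.

neither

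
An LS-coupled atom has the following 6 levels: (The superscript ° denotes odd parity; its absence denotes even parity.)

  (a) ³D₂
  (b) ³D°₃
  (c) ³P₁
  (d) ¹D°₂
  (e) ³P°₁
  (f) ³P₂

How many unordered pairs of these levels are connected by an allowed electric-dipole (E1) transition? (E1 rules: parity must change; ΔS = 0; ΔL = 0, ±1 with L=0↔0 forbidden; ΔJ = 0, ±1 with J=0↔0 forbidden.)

(a)–(b): allowed.
(a)–(c): forbidden (parity).
(a)–(d): forbidden (ΔS).
(a)–(e): allowed.
(a)–(f): forbidden (parity).
(b)–(c): forbidden (ΔJ).
(b)–(d): forbidden (parity, ΔS).
(b)–(e): forbidden (parity, ΔJ).
(b)–(f): allowed.
(c)–(d): forbidden (ΔS).
(c)–(e): allowed.
(c)–(f): forbidden (parity).
(d)–(e): forbidden (parity, ΔS).
(d)–(f): forbidden (ΔS).
(e)–(f): allowed.
Allowed pairs: 5 of 15.

5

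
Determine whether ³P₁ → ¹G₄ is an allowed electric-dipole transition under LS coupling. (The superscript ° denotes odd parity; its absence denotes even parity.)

Reading off the term symbols: S 1→0, L 1→4, J 1→4, parity even→even.
Parity must change: even → even — fails.
ΔS = 0: S: 1 → 0 — fails.
ΔL = 0, ±1 (not L=0↔0): L: 1 → 4, ΔL = +3 — fails.
ΔJ = 0, ±1 (not J=0↔0): J: 1 → 4, ΔJ = +3 — fails.
Rule(s) violated: parity, ΔS, ΔL, ΔJ.

forbidden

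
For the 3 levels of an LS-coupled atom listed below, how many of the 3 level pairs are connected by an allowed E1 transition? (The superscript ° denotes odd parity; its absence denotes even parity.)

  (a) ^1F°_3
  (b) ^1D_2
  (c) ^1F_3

2

(a)–(b): allowed.
(a)–(c): allowed.
(b)–(c): forbidden (parity).
Allowed pairs: 2 of 3.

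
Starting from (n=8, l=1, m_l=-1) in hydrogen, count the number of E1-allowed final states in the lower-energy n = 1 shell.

1

E1 requires Δl = ±1, so l_f ∈ {0, 2}; with 0 ≤ l_f ≤ n_f−1 = 0, the allowed l_f values are {0}.
For l_f = 0: m_f ∈ {m_i−1, m_i, m_i+1} ∩ [−0, 0] = {0} → 1 state.
Total: 1.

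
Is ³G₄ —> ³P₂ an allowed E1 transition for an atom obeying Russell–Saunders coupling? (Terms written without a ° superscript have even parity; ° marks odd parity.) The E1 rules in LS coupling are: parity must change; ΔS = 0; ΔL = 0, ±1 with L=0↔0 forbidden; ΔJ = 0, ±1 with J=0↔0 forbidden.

ΔS = 0: S: 1 → 1 — ✓.
ΔL = 0, ±1 (not L=0↔0): L: 4 → 1, ΔL = -3 — ✗.
ΔJ = 0, ±1 (not J=0↔0): J: 4 → 2, ΔJ = -2 — ✗.
Parity must change: even → even — ✗.
Rule(s) violated: parity, ΔL, ΔJ.

forbidden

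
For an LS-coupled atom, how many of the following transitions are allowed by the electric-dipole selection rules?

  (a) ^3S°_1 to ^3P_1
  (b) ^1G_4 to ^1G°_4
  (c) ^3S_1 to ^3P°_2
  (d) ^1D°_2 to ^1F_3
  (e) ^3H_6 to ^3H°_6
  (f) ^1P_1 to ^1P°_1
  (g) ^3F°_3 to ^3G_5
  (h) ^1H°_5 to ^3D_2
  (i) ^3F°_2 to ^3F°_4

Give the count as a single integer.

(a) allowed
(b) allowed
(c) allowed
(d) allowed
(e) allowed
(f) allowed
(g) forbidden (ΔJ fails)
(h) forbidden (ΔS, ΔL, ΔJ fail)
(i) forbidden (parity, ΔJ fail)
Total allowed: 6 of 9.

6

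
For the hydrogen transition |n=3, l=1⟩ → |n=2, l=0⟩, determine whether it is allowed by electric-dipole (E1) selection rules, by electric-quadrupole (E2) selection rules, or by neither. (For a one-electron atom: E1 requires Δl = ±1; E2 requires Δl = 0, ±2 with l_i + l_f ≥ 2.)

E1

Δl = 0 − 1 = -1; l_i + l_f = 1.
E1 (Δl = ±1): satisfied.
E2 (Δl = 0,±2, l_i+l_f ≥ 2): not satisfied.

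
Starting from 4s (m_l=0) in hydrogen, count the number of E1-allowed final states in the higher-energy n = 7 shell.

3

E1 requires Δl = ±1, so l_f ∈ {-1, 1}; with 0 ≤ l_f ≤ n_f−1 = 6, the allowed l_f values are {1}.
For l_f = 1: m_f ∈ {m_i−1, m_i, m_i+1} ∩ [−1, 1] = {-1, 0, 1} → 3 states.
Total: 3.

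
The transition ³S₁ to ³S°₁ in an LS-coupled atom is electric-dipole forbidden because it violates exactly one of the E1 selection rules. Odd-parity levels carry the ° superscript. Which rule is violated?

the L=0 ↔ L=0 exclusion

ΔL = 0, ±1 (not L=0↔0): L: 0 → 0, ΔL = +0 — violated.
ΔJ = 0, ±1 (not J=0↔0): J: 1 → 1, ΔJ = +0 — satisfied.
Parity must change: even → odd — satisfied.
ΔS = 0: S: 1 → 1 — satisfied.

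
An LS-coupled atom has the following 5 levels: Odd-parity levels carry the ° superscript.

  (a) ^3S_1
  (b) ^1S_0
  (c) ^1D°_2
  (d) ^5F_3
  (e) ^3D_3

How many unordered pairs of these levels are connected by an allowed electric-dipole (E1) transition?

0

(a)–(b): forbidden (parity, ΔS, ΔL).
(a)–(c): forbidden (ΔS, ΔL).
(a)–(d): forbidden (parity, ΔS, ΔL, ΔJ).
(a)–(e): forbidden (parity, ΔL, ΔJ).
(b)–(c): forbidden (ΔL, ΔJ).
(b)–(d): forbidden (parity, ΔS, ΔL, ΔJ).
(b)–(e): forbidden (parity, ΔS, ΔL, ΔJ).
(c)–(d): forbidden (ΔS).
(c)–(e): forbidden (ΔS).
(d)–(e): forbidden (parity, ΔS).
Allowed pairs: 0 of 10.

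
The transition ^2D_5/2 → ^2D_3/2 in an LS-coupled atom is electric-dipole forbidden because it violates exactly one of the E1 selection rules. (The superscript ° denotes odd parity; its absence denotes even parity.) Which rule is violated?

parity

Reading off the term symbols: S 1/2→1/2, L 2→2, J 5/2→3/2, parity even→even.
Parity must change: even → even — fails.
ΔS = 0: S: 1/2 → 1/2 — passes.
ΔL = 0, ±1 (not L=0↔0): L: 2 → 2, ΔL = +0 — passes.
ΔJ = 0, ±1 (not J=0↔0): J: 5/2 → 3/2, ΔJ = -1 — passes.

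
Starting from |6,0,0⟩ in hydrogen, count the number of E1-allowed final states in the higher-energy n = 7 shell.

3

E1 requires Δl = ±1, so l_f ∈ {-1, 1}; with 0 ≤ l_f ≤ n_f−1 = 6, the allowed l_f values are {1}.
For l_f = 1: m_f ∈ {m_i−1, m_i, m_i+1} ∩ [−1, 1] = {-1, 0, 1} → 3 states.
Total: 3.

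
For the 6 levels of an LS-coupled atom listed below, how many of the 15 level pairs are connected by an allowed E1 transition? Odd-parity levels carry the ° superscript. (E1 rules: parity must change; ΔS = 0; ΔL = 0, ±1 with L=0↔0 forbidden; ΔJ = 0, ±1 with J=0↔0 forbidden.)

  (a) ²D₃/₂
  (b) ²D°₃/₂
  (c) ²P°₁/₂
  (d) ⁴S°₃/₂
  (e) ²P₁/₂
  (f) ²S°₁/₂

5

(a)–(b): allowed.
(a)–(c): allowed.
(a)–(d): forbidden (ΔS, ΔL).
(a)–(e): forbidden (parity).
(a)–(f): forbidden (ΔL).
(b)–(c): forbidden (parity).
(b)–(d): forbidden (parity, ΔS, ΔL).
(b)–(e): allowed.
(b)–(f): forbidden (parity, ΔL).
(c)–(d): forbidden (parity, ΔS).
(c)–(e): allowed.
(c)–(f): forbidden (parity).
(d)–(e): forbidden (ΔS).
(d)–(f): forbidden (parity, ΔS, ΔL).
(e)–(f): allowed.
Allowed pairs: 5 of 15.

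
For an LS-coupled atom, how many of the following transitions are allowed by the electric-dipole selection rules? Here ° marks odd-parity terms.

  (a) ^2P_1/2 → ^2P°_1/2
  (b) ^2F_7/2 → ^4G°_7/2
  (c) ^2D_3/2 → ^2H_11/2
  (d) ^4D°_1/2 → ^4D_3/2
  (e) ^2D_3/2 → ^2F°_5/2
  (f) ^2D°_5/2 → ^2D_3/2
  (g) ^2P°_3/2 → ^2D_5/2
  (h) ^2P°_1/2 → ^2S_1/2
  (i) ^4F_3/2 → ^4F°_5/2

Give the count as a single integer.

7

(a) allowed
(b) forbidden (ΔS fails)
(c) forbidden (parity, ΔL, ΔJ fail)
(d) allowed
(e) allowed
(f) allowed
(g) allowed
(h) allowed
(i) allowed
Total allowed: 7 of 9.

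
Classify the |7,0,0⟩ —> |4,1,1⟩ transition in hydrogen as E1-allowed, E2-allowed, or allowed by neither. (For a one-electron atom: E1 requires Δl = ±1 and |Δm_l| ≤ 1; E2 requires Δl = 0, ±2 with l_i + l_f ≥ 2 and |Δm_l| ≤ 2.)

E1

Δl = 1 − 0 = +1; l_i + l_f = 1.
Δm_l = +1.
E1 (Δl = ±1, |Δm_l| ≤ 1): satisfied.
E2 (Δl = 0,±2, l_i+l_f ≥ 2, |Δm_l| ≤ 2): not satisfied.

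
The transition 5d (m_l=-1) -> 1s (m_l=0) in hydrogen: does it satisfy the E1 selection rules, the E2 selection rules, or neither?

Δl = 0 − 2 = -2; l_i + l_f = 2.
Δm_l = +1.
E1 (Δl = ±1, |Δm_l| ≤ 1): not satisfied.
E2 (Δl = 0,±2, l_i+l_f ≥ 2, |Δm_l| ≤ 2): satisfied.

E2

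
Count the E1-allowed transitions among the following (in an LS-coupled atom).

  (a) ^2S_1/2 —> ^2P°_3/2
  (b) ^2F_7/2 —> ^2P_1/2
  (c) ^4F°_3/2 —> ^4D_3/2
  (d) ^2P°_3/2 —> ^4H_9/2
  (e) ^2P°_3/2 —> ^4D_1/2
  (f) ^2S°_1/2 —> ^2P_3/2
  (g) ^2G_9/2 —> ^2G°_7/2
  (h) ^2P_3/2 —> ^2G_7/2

(a) allowed
(b) forbidden (parity, ΔL, ΔJ fail)
(c) allowed
(d) forbidden (ΔS, ΔL, ΔJ fail)
(e) forbidden (ΔS fails)
(f) allowed
(g) allowed
(h) forbidden (parity, ΔL, ΔJ fail)
Total allowed: 4 of 8.

4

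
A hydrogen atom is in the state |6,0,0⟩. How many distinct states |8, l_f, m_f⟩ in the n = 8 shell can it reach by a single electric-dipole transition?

3

E1 requires Δl = ±1, so l_f ∈ {-1, 1}; with 0 ≤ l_f ≤ n_f−1 = 7, the allowed l_f values are {1}.
For l_f = 1: m_f ∈ {m_i−1, m_i, m_i+1} ∩ [−1, 1] = {-1, 0, 1} → 3 states.
Total: 3.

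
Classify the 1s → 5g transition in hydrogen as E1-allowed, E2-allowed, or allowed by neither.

neither

Δl = 4 − 0 = +4; l_i + l_f = 4.
E1 (Δl = ±1): not satisfied.
E2 (Δl = 0,±2, l_i+l_f ≥ 2): not satisfied.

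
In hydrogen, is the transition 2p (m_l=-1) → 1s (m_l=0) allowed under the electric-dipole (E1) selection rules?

l: 1 → 0 (Δl = -1). Δl = ±1 ok.
m_l: -1 → 0 (Δm_l = +1). |Δm_l| ≤ 1 ok.
All E1 selection rules are satisfied.

allowed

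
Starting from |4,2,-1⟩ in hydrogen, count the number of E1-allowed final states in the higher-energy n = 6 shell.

5

E1 requires Δl = ±1, so l_f ∈ {1, 3}; with 0 ≤ l_f ≤ n_f−1 = 5, the allowed l_f values are {1, 3}.
For l_f = 1: m_f ∈ {m_i−1, m_i, m_i+1} ∩ [−1, 1] = {-1, 0} → 2 states.
For l_f = 3: m_f ∈ {m_i−1, m_i, m_i+1} ∩ [−3, 3] = {-2, -1, 0} → 3 states.
Total: 5.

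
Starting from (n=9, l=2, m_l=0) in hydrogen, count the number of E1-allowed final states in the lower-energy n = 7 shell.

E1 requires Δl = ±1, so l_f ∈ {1, 3}; with 0 ≤ l_f ≤ n_f−1 = 6, the allowed l_f values are {1, 3}.
For l_f = 1: m_f ∈ {m_i−1, m_i, m_i+1} ∩ [−1, 1] = {-1, 0, 1} → 3 states.
For l_f = 3: m_f ∈ {m_i−1, m_i, m_i+1} ∩ [−3, 3] = {-1, 0, 1} → 3 states.
Total: 6.

6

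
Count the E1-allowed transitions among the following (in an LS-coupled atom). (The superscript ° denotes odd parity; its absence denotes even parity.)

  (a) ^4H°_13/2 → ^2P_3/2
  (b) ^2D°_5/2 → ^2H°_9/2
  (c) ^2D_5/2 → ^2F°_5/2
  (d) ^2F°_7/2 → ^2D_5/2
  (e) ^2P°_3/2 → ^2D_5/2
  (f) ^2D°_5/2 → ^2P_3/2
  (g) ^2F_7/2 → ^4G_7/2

4

(a) forbidden (ΔS, ΔL, ΔJ fail)
(b) forbidden (parity, ΔL, ΔJ fail)
(c) allowed
(d) allowed
(e) allowed
(f) allowed
(g) forbidden (parity, ΔS fail)
Total allowed: 4 of 7.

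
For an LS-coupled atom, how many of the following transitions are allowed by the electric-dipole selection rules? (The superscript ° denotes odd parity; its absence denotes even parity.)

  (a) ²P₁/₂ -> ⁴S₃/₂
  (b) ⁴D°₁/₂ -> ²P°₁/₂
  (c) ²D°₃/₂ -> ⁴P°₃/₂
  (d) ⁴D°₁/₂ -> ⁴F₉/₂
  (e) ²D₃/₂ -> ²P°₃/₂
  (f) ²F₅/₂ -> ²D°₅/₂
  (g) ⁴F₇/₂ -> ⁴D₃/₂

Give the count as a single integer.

2

(a) forbidden (parity, ΔS fail)
(b) forbidden (parity, ΔS fail)
(c) forbidden (parity, ΔS fail)
(d) forbidden (ΔJ fails)
(e) allowed
(f) allowed
(g) forbidden (parity, ΔJ fail)
Total allowed: 2 of 7.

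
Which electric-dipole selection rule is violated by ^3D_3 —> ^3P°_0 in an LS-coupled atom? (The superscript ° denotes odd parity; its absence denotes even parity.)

Reading off the term symbols: S 1→1, L 2→1, J 3→0, parity even→odd.
Parity must change: even → odd — ok.
ΔS = 0: S: 1 → 1 — ok.
ΔL = 0, ±1 (not L=0↔0): L: 2 → 1, ΔL = -1 — ok.
ΔJ = 0, ±1 (not J=0↔0): J: 3 → 0, ΔJ = -3 — fails.

the ΔJ = 0, ±1 rule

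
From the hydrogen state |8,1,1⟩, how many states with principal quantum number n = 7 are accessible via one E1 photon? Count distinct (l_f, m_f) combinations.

4

E1 requires Δl = ±1, so l_f ∈ {0, 2}; with 0 ≤ l_f ≤ n_f−1 = 6, the allowed l_f values are {0, 2}.
For l_f = 0: m_f ∈ {m_i−1, m_i, m_i+1} ∩ [−0, 0] = {0} → 1 state.
For l_f = 2: m_f ∈ {m_i−1, m_i, m_i+1} ∩ [−2, 2] = {0, 1, 2} → 3 states.
Total: 4.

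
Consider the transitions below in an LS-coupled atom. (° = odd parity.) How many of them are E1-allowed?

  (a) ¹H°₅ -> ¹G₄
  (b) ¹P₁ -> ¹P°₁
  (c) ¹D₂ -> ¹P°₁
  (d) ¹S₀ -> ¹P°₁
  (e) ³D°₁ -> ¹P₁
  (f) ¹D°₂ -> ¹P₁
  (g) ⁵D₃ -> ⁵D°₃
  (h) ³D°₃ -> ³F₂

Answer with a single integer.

(a) allowed
(b) allowed
(c) allowed
(d) allowed
(e) forbidden (ΔS fails)
(f) allowed
(g) allowed
(h) allowed
Total allowed: 7 of 8.

7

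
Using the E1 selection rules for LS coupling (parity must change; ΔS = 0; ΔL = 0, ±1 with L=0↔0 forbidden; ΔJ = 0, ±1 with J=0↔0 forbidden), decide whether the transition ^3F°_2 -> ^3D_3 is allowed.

allowed

Initial level: S=1, L=3, J=2, parity odd. Final level: S=1, L=2, J=3, parity even.
Parity must change: odd → even — satisfied.
ΔS = 0: S: 1 → 1 — satisfied.
ΔL = 0, ±1 (not L=0↔0): L: 3 → 2, ΔL = -1 — satisfied.
ΔJ = 0, ±1 (not J=0↔0): J: 2 → 3, ΔJ = +1 — satisfied.
All four E1 rules are satisfied.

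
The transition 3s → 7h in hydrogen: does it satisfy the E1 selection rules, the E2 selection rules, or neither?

neither

Δl = 5 − 0 = +5; l_i + l_f = 5.
E1 (Δl = ±1): not satisfied.
E2 (Δl = 0,±2, l_i+l_f ≥ 2): not satisfied.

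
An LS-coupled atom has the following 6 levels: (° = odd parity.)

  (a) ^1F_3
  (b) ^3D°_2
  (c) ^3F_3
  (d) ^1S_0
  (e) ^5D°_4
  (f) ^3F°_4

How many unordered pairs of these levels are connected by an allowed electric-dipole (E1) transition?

2

(a)–(b): forbidden (ΔS).
(a)–(c): forbidden (parity, ΔS).
(a)–(d): forbidden (parity, ΔL, ΔJ).
(a)–(e): forbidden (ΔS).
(a)–(f): forbidden (ΔS).
(b)–(c): allowed.
(b)–(d): forbidden (ΔS, ΔL, ΔJ).
(b)–(e): forbidden (parity, ΔS, ΔJ).
(b)–(f): forbidden (parity, ΔJ).
(c)–(d): forbidden (parity, ΔS, ΔL, ΔJ).
(c)–(e): forbidden (ΔS).
(c)–(f): allowed.
(d)–(e): forbidden (ΔS, ΔL, ΔJ).
(d)–(f): forbidden (ΔS, ΔL, ΔJ).
(e)–(f): forbidden (parity, ΔS).
Allowed pairs: 2 of 15.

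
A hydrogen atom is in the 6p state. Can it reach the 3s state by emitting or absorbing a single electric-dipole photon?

Initial l = 1, final l = 0, so Δl = -1. E1 requires Δl = ±1: passes.
All E1 selection rules are satisfied.

allowed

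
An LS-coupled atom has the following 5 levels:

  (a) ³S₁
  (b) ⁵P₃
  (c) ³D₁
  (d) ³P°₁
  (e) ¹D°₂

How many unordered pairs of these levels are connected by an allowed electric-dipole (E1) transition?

2

(a)–(b): forbidden (parity, ΔS, ΔJ).
(a)–(c): forbidden (parity, ΔL).
(a)–(d): allowed.
(a)–(e): forbidden (ΔS, ΔL).
(b)–(c): forbidden (parity, ΔS, ΔJ).
(b)–(d): forbidden (ΔS, ΔJ).
(b)–(e): forbidden (ΔS).
(c)–(d): allowed.
(c)–(e): forbidden (ΔS).
(d)–(e): forbidden (parity, ΔS).
Allowed pairs: 2 of 10.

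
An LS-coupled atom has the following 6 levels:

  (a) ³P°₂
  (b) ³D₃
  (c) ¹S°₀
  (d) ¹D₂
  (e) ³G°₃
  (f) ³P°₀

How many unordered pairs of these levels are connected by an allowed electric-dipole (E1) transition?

1

(a)–(b): allowed.
(a)–(c): forbidden (parity, ΔS, ΔJ).
(a)–(d): forbidden (ΔS).
(a)–(e): forbidden (parity, ΔL).
(a)–(f): forbidden (parity, ΔJ).
(b)–(c): forbidden (ΔS, ΔL, ΔJ).
(b)–(d): forbidden (parity, ΔS).
(b)–(e): forbidden (ΔL).
(b)–(f): forbidden (ΔJ).
(c)–(d): forbidden (ΔL, ΔJ).
(c)–(e): forbidden (parity, ΔS, ΔL, ΔJ).
(c)–(f): forbidden (parity, ΔS, ΔJ).
(d)–(e): forbidden (ΔS, ΔL).
(d)–(f): forbidden (ΔS, ΔJ).
(e)–(f): forbidden (parity, ΔL, ΔJ).
Allowed pairs: 1 of 15.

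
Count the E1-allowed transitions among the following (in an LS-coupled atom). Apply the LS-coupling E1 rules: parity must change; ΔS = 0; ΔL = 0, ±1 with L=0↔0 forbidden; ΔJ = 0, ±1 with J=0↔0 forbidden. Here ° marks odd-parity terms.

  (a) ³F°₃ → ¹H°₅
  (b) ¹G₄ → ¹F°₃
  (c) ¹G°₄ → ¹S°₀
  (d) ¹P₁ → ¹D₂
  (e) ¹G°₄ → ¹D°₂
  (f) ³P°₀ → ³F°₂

1

(a) forbidden (parity, ΔS, ΔL, ΔJ fail)
(b) allowed
(c) forbidden (parity, ΔL, ΔJ fail)
(d) forbidden (parity fails)
(e) forbidden (parity, ΔL, ΔJ fail)
(f) forbidden (parity, ΔL, ΔJ fail)
Total allowed: 1 of 6.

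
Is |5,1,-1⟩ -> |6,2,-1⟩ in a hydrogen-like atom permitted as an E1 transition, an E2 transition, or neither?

Δl = 2 − 1 = +1; l_i + l_f = 3.
Δm_l = +0.
E1 (Δl = ±1, |Δm_l| ≤ 1): satisfied.
E2 (Δl = 0,±2, l_i+l_f ≥ 2, |Δm_l| ≤ 2): not satisfied.

E1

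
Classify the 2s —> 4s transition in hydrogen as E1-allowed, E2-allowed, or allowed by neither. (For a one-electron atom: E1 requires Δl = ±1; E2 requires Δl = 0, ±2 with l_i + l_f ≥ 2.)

neither

Δl = 0 − 0 = +0; l_i + l_f = 0.
E1 (Δl = ±1): not satisfied.
E2 (Δl = 0,±2, l_i+l_f ≥ 2): not satisfied.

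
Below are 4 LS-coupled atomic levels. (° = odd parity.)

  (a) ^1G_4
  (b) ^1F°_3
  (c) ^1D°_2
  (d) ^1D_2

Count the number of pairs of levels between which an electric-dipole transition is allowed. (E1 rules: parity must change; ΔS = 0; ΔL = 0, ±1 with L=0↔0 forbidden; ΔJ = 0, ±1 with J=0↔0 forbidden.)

3

(a)–(b): allowed.
(a)–(c): forbidden (ΔL, ΔJ).
(a)–(d): forbidden (parity, ΔL, ΔJ).
(b)–(c): forbidden (parity).
(b)–(d): allowed.
(c)–(d): allowed.
Allowed pairs: 3 of 6.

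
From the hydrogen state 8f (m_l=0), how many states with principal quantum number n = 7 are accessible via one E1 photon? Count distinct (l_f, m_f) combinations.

E1 requires Δl = ±1, so l_f ∈ {2, 4}; with 0 ≤ l_f ≤ n_f−1 = 6, the allowed l_f values are {2, 4}.
For l_f = 2: m_f ∈ {m_i−1, m_i, m_i+1} ∩ [−2, 2] = {-1, 0, 1} → 3 states.
For l_f = 4: m_f ∈ {m_i−1, m_i, m_i+1} ∩ [−4, 4] = {-1, 0, 1} → 3 states.
Total: 6.

6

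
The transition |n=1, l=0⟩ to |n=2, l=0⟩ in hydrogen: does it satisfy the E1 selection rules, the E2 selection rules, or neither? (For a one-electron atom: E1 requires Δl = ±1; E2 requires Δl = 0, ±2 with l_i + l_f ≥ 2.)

Δl = 0 − 0 = +0; l_i + l_f = 0.
E1 (Δl = ±1): not satisfied.
E2 (Δl = 0,±2, l_i+l_f ≥ 2): not satisfied.

neither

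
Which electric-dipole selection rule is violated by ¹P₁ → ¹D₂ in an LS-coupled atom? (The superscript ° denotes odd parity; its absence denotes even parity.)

Reading off the term symbols: S 0→0, L 1→2, J 1→2, parity even→even.
Parity must change: even → even — fails.
ΔS = 0: S: 0 → 0 — ok.
ΔL = 0, ±1 (not L=0↔0): L: 1 → 2, ΔL = +1 — ok.
ΔJ = 0, ±1 (not J=0↔0): J: 1 → 2, ΔJ = +1 — ok.

parity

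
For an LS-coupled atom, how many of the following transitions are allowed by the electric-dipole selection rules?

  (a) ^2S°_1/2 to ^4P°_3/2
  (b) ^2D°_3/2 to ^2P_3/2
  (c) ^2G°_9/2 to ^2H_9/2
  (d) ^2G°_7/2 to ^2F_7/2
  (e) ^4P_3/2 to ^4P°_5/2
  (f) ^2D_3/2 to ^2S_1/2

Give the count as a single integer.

4

(a) forbidden (parity, ΔS fail)
(b) allowed
(c) allowed
(d) allowed
(e) allowed
(f) forbidden (parity, ΔL fail)
Total allowed: 4 of 6.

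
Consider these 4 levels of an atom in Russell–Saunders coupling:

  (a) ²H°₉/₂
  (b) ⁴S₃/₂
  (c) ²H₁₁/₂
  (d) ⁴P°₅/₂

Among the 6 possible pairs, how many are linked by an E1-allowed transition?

(a)–(b): forbidden (ΔS, ΔL, ΔJ).
(a)–(c): allowed.
(a)–(d): forbidden (parity, ΔS, ΔL, ΔJ).
(b)–(c): forbidden (parity, ΔS, ΔL, ΔJ).
(b)–(d): allowed.
(c)–(d): forbidden (ΔS, ΔL, ΔJ).
Allowed pairs: 2 of 6.

2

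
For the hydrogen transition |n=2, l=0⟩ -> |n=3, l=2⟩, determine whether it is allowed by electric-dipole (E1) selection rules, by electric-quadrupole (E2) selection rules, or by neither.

Δl = 2 − 0 = +2; l_i + l_f = 2.
E1 (Δl = ±1): not satisfied.
E2 (Δl = 0,±2, l_i+l_f ≥ 2): satisfied.

E2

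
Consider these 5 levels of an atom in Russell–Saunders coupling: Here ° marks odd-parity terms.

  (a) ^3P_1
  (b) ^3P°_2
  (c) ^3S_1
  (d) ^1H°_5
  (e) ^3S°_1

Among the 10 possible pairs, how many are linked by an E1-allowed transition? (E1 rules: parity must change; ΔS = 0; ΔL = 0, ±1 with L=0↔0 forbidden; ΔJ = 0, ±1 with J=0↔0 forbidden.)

3

(a)–(b): allowed.
(a)–(c): forbidden (parity).
(a)–(d): forbidden (ΔS, ΔL, ΔJ).
(a)–(e): allowed.
(b)–(c): allowed.
(b)–(d): forbidden (parity, ΔS, ΔL, ΔJ).
(b)–(e): forbidden (parity).
(c)–(d): forbidden (ΔS, ΔL, ΔJ).
(c)–(e): forbidden (ΔL).
(d)–(e): forbidden (parity, ΔS, ΔL, ΔJ).
Allowed pairs: 3 of 10.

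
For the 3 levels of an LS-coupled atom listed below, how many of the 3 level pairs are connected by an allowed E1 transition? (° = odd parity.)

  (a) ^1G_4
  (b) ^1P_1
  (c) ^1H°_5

1

(a)–(b): forbidden (parity, ΔL, ΔJ).
(a)–(c): allowed.
(b)–(c): forbidden (ΔL, ΔJ).
Allowed pairs: 1 of 3.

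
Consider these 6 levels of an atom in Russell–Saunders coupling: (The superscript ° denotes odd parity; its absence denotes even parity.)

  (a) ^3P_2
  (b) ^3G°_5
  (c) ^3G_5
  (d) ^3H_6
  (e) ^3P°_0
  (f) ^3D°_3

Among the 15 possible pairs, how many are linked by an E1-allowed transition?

(a)–(b): forbidden (ΔL, ΔJ).
(a)–(c): forbidden (parity, ΔL, ΔJ).
(a)–(d): forbidden (parity, ΔL, ΔJ).
(a)–(e): forbidden (ΔJ).
(a)–(f): allowed.
(b)–(c): allowed.
(b)–(d): allowed.
(b)–(e): forbidden (parity, ΔL, ΔJ).
(b)–(f): forbidden (parity, ΔL, ΔJ).
(c)–(d): forbidden (parity).
(c)–(e): forbidden (ΔL, ΔJ).
(c)–(f): forbidden (ΔL, ΔJ).
(d)–(e): forbidden (ΔL, ΔJ).
(d)–(f): forbidden (ΔL, ΔJ).
(e)–(f): forbidden (parity, ΔJ).
Allowed pairs: 3 of 15.

3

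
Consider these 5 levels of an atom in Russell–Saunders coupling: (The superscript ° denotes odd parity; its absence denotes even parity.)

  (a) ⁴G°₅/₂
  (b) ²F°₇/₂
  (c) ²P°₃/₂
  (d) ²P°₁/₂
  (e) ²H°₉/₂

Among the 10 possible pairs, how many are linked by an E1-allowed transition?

0

(a)–(b): forbidden (parity, ΔS).
(a)–(c): forbidden (parity, ΔS, ΔL).
(a)–(d): forbidden (parity, ΔS, ΔL, ΔJ).
(a)–(e): forbidden (parity, ΔS, ΔJ).
(b)–(c): forbidden (parity, ΔL, ΔJ).
(b)–(d): forbidden (parity, ΔL, ΔJ).
(b)–(e): forbidden (parity, ΔL).
(c)–(d): forbidden (parity).
(c)–(e): forbidden (parity, ΔL, ΔJ).
(d)–(e): forbidden (parity, ΔL, ΔJ).
Allowed pairs: 0 of 10.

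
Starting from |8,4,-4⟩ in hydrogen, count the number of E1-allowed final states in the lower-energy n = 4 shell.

1

E1 requires Δl = ±1, so l_f ∈ {3, 5}; with 0 ≤ l_f ≤ n_f−1 = 3, the allowed l_f values are {3}.
For l_f = 3: m_f ∈ {m_i−1, m_i, m_i+1} ∩ [−3, 3] = {-3} → 1 state.
Total: 1.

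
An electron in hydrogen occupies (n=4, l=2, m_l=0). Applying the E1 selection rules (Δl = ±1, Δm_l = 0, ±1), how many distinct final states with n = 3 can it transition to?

E1 requires Δl = ±1, so l_f ∈ {1, 3}; with 0 ≤ l_f ≤ n_f−1 = 2, the allowed l_f values are {1}.
For l_f = 1: m_f ∈ {m_i−1, m_i, m_i+1} ∩ [−1, 1] = {-1, 0, 1} → 3 states.
Total: 3.

3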